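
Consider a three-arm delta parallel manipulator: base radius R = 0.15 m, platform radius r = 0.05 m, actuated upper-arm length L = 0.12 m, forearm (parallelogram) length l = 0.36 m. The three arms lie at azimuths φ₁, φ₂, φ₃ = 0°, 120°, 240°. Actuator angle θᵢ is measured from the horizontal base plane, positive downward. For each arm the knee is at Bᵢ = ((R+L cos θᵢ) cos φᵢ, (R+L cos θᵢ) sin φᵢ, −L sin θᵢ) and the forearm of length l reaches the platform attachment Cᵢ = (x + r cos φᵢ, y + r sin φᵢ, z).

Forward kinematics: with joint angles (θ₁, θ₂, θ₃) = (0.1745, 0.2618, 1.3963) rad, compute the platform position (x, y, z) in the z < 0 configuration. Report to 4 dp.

(0.0942, 0.1453, -0.3260)

φ1=0.0°: virtual centre (0.2182, 0.0000, -0.0208), radius l
O2 = (0.2159·cos120.0°, 0.2159·sin120.0°, -0.0311) = (-0.1080, 0.1870, -0.0311)
arm 3 at φ=240.0°: e+L cos θ3 = 0.1208;  O3 = (-0.0604, -0.1046, -0.1182)
eliminate P² terms by subtracting sphere 1 from 2 and 3
[-0.6523 0.3740 -0.0204]·P = -0.0005;  [-0.5572 -0.2093 -0.1947]·P = -0.0195
det = 0.3449;  x = 0.0214+-0.2235z,  y = 0.0361+-0.3352z
into |P−O₁|² = l²: 1.1623z² + 0.1054z + -0.0891 = 0;  Δ = 0.4255;  z = -0.3260 or 0.2353 → z<0 root = -0.3260
x = 0.0942, y = 0.1453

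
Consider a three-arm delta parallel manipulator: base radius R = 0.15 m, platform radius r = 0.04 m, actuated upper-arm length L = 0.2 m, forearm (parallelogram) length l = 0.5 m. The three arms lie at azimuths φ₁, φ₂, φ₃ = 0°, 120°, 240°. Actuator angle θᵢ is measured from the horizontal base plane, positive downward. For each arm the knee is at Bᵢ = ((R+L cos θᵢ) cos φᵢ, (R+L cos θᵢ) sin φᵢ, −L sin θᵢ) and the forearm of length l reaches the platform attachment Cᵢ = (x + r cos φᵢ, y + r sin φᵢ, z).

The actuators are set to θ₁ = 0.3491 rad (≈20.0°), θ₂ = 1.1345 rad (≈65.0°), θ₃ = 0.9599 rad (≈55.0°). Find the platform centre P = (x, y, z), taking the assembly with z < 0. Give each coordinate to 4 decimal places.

(0.1675, -0.0425, -0.5492)

φ1=0.0°: virtual centre (0.2979, 0.0000, -0.0684), radius l
arm 2 at φ=120.0°: ρ2 = 0.1945;  centre 2 = (-0.0973, 0.1685, -0.1813)
arm 3 at φ=240.0°: ρ3 = 0.2247;  centre 3 = (-0.1124, -0.1946, -0.1638)
subtract pairs → two planes through P
linear system: -0.7904x+0.3369y = -0.0228−-0.2257z; -0.8206x+-0.3892y = -0.0161−-0.1908z
Cramer: x(z) = 0.0245-0.2605z;  y(z) = -0.0102+0.0589z
into |P−centre ₁|² = l²: 1.0713z² + 0.2781z + -0.1704 = 0;  Δ = 0.8076;  z = -0.5492 or 0.2896 → z<0 root = -0.5492
x = 0.1675, y = -0.0425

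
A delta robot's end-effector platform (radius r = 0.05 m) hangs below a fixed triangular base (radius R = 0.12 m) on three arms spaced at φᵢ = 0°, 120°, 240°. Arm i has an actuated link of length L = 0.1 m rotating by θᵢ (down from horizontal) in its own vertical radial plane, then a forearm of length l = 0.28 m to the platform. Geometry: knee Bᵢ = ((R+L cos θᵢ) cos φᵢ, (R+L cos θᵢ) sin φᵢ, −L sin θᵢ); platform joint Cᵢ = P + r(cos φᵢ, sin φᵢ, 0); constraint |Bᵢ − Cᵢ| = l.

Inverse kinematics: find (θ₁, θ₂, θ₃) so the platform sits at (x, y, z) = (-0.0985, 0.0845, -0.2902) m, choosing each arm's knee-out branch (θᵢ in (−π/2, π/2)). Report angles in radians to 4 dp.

arm 1 (φ=0.0°): x'=-0.0985, y'=0.0845
  A cos θ + B sin θ = C:  0.1685·cos θ + -0.2902·sin θ = -0.2567
  √(A²+B²)=0.3356;  θ1 = -1.0447+2.4420 ≈ 1.3972
arm 2 (φ=120.0°): x'=0.1224, y'=0.0431
  e−x'=-0.0524;  (l²−L²−(e−x')²−y'²−z²)/2L = -0.1021
  √(A²+B²)=0.2949;  θ2 = -1.7495+1.9243 ≈ 0.1748
arm 3 (φ=240.0°): x'=-0.0239, y'=-0.1276
  A=0.0939, B=-0.2902, C=(l²−L²−A²−y'²−z²)/(2L)=-0.2045
  √(A²+B²)=0.3050;  θ3 = -1.2578+2.3058 ≈ 1.0480

θ₁ = 1.3972, θ₂ = 0.1748, θ₃ = 1.0480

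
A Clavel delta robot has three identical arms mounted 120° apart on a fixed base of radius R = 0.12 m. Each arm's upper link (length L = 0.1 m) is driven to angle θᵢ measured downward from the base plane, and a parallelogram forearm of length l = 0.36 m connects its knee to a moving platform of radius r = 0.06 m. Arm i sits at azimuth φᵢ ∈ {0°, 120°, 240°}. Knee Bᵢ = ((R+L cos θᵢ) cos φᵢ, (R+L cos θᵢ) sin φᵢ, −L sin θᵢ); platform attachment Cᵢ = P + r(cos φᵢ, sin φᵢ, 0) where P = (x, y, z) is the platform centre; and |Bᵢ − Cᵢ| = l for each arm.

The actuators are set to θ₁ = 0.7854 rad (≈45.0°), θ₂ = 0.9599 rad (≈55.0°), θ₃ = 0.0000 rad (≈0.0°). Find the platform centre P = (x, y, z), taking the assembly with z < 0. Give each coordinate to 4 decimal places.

(-0.0437, -0.1289, -0.3580)

arm 1 at φ=0.0°: ρ1 = 0.1307;  centre 1 = (0.1307, 0.0000, -0.0707)
centre 2 = (0.1174·cos120.0°, 0.1174·sin120.0°, -0.0819) = (-0.0587, 0.1016, -0.0819)
φ3=240.0°: virtual centre (-0.0800, -0.1386, 0.0000), radius l
eliminate P² terms by subtracting sphere 1 from 2 and 3
[-0.3788 0.2033 -0.0224]·P = -0.0016;  [-0.4214 -0.2771 0.1414]·P = 0.0035
det = 0.1906;  x = -0.0014+0.1182z,  y = -0.0105+0.3305z
quadratic in z: (1.1232)z²+(0.1032)z+(-0.1070)=0, √Δ=0.7011 → z ∈ {-0.3580, 0.2661}; z = -0.3580 (taking z<0)
x = -0.0437, y = -0.1289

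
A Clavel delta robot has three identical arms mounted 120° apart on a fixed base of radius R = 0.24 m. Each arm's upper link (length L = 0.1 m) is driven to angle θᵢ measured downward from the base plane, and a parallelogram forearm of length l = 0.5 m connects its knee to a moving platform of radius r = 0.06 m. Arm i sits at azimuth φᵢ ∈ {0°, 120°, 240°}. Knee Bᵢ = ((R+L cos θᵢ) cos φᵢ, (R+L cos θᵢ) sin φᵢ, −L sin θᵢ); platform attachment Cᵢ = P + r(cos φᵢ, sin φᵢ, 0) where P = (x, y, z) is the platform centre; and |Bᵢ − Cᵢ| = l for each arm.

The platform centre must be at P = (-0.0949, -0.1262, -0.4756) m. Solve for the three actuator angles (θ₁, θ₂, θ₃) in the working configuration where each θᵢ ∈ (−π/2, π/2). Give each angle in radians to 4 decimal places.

θ₁ = 1.3095, θ₂ = 1.1348, θ₃ = -0.0870

rotate P by −φ1: (-0.0949, -0.1262, -0.4756)
  A=0.2749, B=-0.4756, C=(l²−L²−A²−y'²−z²)/(2L)=-0.3885
  θ1 = atan2(B,A) + arccos(C/0.5493) = 1.3095
rotate P by −φ2: (-0.0618, 0.1453, -0.4756)
  e−x'=0.2418;  (l²−L²−(e−x')²−y'²−z²)/2L = -0.3290
  γ=atan2(-0.4756,0.2418)=-1.1004;  ψ=arccos(-0.6165)=2.2351;  θ2=γ+ψ≈1.1348
arm 3 (φ=240.0°): x'=0.1567, y'=-0.0191
  A=0.0233, B=-0.4756, C=(l²−L²−A²−y'²−z²)/(2L)=0.0645
  θ3 = atan2(B,A) + arccos(C/0.4762) = -0.0870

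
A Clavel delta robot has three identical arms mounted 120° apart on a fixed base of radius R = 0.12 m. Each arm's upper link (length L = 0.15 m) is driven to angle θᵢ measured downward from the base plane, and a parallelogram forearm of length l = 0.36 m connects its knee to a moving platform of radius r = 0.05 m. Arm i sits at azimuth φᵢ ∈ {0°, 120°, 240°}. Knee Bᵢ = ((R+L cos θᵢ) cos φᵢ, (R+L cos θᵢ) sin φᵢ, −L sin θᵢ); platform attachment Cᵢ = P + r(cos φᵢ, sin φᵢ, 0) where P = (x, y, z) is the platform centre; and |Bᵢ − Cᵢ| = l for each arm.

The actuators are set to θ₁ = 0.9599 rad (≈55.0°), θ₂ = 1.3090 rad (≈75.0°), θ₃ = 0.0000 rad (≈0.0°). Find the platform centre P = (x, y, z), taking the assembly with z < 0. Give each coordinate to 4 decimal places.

(-0.0367, -0.1994, -0.3524)

O1 = (0.1560·cos0.0°, 0.1560·sin0.0°, -0.1229) = (0.1560, 0.0000, -0.1229)
O2 = (0.1088·cos120.0°, 0.1088·sin120.0°, -0.1449) = (-0.0544, 0.0942, -0.1449)
O3 = (0.2200·cos240.0°, 0.2200·sin240.0°, 0.0000) = (-0.1100, -0.1905, 0.0000)
|O₂|²−|O₁|² = -0.0066;  |O₃|²−|O₁|² = 0.0090
linear system: -0.4209x+0.1885y = -0.0066−-0.0440z; -0.5321x+-0.3811y = 0.0090−0.2457z
det = 0.2607;  x = 0.0032+0.1133z,  y = -0.0280+0.4867z
sphere 1 gives Az²+Bz+C=0 with A=1.2497, B=0.1839, C=-0.0904;  B²−4AC=0.4855;  roots -0.3524, 0.2052;  negative root z = -0.3524
x = -0.0367, y = -0.1994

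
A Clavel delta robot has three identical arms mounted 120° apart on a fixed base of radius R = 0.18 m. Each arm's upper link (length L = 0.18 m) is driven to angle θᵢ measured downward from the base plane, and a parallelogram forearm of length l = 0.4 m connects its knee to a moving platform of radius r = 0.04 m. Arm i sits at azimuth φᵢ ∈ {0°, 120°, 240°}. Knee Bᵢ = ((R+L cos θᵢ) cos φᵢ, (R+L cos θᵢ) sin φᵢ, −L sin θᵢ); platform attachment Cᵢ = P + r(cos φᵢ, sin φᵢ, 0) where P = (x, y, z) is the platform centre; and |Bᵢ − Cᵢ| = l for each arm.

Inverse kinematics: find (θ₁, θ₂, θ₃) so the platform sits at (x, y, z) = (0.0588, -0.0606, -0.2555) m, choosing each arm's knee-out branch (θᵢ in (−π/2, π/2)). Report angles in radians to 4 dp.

θ₁ = -0.2619, θ₂ = 0.6110, θ₃ = 0.0004

φ1=0.0° → target in arm frame (0.0588, -0.0606)
  e−x'=0.0812;  (l²−L²−(e−x')²−y'²−z²)/2L = 0.1446
  θ1 = atan2(B,A) + arccos(C/0.2681) = -0.2619
φ2=120.0° → target in arm frame (-0.0819, -0.0206)
  A=0.2219, B=-0.2555, C=(l²−L²−A²−y'²−z²)/(2L)=0.0352
  √(A²+B²)=0.3384;  θ2 = -0.8557+1.4667 ≈ 0.6110
arm 3 (φ=240.0°): x'=0.0231, y'=0.0812
  A=0.1169, B=-0.2555, C=(l²−L²−A²−y'²−z²)/(2L)=0.1168
  √(A²+B²)=0.2810;  θ3 = -1.1416+1.1420 ≈ 0.0004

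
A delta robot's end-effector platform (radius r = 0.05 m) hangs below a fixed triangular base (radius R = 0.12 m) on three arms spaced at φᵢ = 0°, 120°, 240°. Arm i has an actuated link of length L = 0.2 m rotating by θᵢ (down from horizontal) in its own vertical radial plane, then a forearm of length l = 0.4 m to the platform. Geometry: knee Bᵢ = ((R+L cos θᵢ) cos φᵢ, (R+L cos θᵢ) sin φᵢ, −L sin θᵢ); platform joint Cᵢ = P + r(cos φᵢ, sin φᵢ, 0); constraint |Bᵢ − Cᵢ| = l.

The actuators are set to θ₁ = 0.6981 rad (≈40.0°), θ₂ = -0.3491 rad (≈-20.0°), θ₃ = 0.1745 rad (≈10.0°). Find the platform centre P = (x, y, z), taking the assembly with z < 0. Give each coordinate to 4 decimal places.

centre 1 = (0.2232·cos0.0°, 0.2232·sin0.0°, -0.1286) = (0.2232, 0.0000, -0.1286)
φ2=120.0°: virtual centre (-0.1290, 0.2234, 0.0684), radius l
arm 3 at φ=240.0°: (R−r)+L cos θ3 = 0.2670;  centre 3 = (-0.1335, -0.2312, -0.0347)
subtract pairs → two planes through P
plane₁₂: -0.7044x+0.4468y+0.3939z = 0.0049
det = 0.6444;  x = -0.0077+0.4128z,  y = -0.0013+-0.2310z
sphere 1 gives Az²+Bz+C=0 with A=1.2237, B=0.0671, C=-0.0901;  B²−4AC=0.4457;  roots -0.3002, 0.2454;  negative root z = -0.3002
x = -0.1316, y = 0.0680

(-0.1316, 0.0680, -0.3002)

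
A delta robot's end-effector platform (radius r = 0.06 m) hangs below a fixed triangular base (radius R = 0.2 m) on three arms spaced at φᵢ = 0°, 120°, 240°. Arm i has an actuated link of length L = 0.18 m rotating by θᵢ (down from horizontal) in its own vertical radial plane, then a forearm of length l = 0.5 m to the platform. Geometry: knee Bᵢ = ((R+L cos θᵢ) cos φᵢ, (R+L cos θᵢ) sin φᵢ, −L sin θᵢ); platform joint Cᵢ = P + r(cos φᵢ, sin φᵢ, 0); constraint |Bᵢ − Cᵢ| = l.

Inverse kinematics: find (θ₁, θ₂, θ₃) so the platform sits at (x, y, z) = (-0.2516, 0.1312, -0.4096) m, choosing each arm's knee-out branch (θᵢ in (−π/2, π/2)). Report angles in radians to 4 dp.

θ₁ = 1.3963, θ₂ = -0.3487, θ₃ = 0.6108

rotate P by −φ1: (-0.2516, 0.1312, -0.4096)
  e−x'=0.3916;  (l²−L²−(e−x')²−y'²−z²)/2L = -0.3354
  γ=atan2(-0.4096,0.3916)=-0.8079;  ψ=arccos(-0.5918)=2.2041;  θ1=γ+ψ≈1.3963
rotate P by −φ2: (0.2394, 0.1523, -0.4096)
  A cos θ + B sin θ = C:  -0.0994·cos θ + -0.4096·sin θ = 0.0465
  γ=atan2(-0.4096,-0.0994)=-1.8089;  ψ=arccos(0.1104)=1.4602;  θ2=γ+ψ≈-0.3487
rotate P by −φ3: (0.0122, -0.2835, -0.4096)
  e−x'=0.1278;  (l²−L²−(e−x')²−y'²−z²)/2L = -0.1302
  √(A²+B²)=0.4291;  θ3 = -1.2683+1.8791 ≈ 0.6108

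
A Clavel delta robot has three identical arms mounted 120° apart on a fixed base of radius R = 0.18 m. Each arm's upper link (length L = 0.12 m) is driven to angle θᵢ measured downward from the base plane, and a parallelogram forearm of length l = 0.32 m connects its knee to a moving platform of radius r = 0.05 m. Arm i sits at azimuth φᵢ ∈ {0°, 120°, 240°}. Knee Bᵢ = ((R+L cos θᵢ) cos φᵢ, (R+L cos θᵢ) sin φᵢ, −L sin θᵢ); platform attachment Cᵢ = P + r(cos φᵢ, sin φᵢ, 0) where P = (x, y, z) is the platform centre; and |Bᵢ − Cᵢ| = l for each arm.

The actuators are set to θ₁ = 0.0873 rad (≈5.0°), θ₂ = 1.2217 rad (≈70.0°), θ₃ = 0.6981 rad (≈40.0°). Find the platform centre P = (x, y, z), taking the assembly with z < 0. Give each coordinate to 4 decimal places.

O1 = (0.2495·cos0.0°, 0.2495·sin0.0°, -0.0105) = (0.2495, 0.0000, -0.0105)
O2 = (0.1710·cos120.0°, 0.1710·sin120.0°, -0.1128) = (-0.0855, 0.1481, -0.1128)
arm 3 at φ=240.0°: e+L cos θ3 = 0.2219;  O3 = (-0.1110, -0.1922, -0.0771)
|O₂|²−|O₁|² = -0.0204;  |O₃|²−|O₁|² = -0.0072
[-0.6701 0.2963 -0.2046]·P = -0.0204;  [-0.7210 -0.3844 -0.1333]·P = -0.0072
Cramer: x(z) = 0.0212-0.2507z;  y(z) = -0.0210+0.1234z
quadratic in z: (1.0781)z²+(0.1303)z+(-0.0497)=0, √Δ=0.4809 → z ∈ {-0.2834, 0.1626}; z = -0.2834 (taking z<0)
x = 0.0922, y = -0.0560

(0.0922, -0.0560, -0.2834)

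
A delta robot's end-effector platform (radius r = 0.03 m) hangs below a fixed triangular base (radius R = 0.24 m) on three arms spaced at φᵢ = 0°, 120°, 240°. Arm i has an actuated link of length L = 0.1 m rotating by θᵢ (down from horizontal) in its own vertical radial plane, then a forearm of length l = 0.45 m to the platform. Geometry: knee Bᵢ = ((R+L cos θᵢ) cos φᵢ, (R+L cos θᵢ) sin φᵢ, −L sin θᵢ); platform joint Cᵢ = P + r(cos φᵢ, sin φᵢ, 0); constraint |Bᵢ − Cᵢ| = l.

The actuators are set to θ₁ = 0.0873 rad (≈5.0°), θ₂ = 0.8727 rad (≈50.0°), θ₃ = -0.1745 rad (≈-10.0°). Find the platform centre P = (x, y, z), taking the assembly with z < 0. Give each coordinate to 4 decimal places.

(0.0271, -0.0803, -0.3496)

arm 1 at φ=0.0°: e+L cos θ1 = 0.3096;  O1 = (0.3096, 0.0000, -0.0087)
φ2=120.0°: virtual centre (-0.1371, 0.2375, -0.0766), radius l
φ3=240.0°: virtual centre (-0.1542, -0.2672, 0.0174), radius l
eliminate P² terms by subtracting sphere 1 from 2 and 3
plane₁₂: -0.8935x+0.4751y+-0.1358z = -0.0148
Cramer: x(z) = 0.0089-0.0520z;  y(z) = -0.0145+0.1880z
sphere 1 gives Az²+Bz+C=0 with A=1.0380, B=0.0433, C=-0.1118;  B²−4AC=0.4660;  roots -0.3496, 0.3080;  negative root z = -0.3496
x = 0.0271, y = -0.0803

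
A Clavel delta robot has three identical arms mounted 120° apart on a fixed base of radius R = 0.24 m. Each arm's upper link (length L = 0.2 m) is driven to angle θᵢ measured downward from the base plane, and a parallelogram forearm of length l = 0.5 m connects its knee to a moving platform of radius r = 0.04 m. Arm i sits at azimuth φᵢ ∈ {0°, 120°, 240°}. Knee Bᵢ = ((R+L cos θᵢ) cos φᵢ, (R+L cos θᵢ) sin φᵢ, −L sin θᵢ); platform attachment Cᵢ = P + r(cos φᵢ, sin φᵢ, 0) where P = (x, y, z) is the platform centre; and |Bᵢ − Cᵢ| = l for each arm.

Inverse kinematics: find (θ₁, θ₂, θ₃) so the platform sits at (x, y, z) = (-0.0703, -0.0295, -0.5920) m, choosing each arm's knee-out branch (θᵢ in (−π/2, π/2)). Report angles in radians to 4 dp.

θ₁ = 1.3961, θ₂ = 1.1345, θ₃ = 0.9598

arm 1 (φ=0.0°): x'=-0.0703, y'=-0.0295
  A cos θ + B sin θ = C:  0.2703·cos θ + -0.5920·sin θ = -0.5360
  θ1 = atan2(B,A) + arccos(C/0.6508) = 1.3961
φ2=120.0° → target in arm frame (0.0096, 0.0756)
  A=0.1904, B=-0.5920, C=(l²−L²−A²−y'²−z²)/(2L)=-0.4561
  γ=atan2(-0.5920,0.1904)=-1.2596;  ψ=arccos(-0.7334)=2.3941;  θ2=γ+ψ≈1.1345
φ3=240.0° → target in arm frame (0.0607, -0.0461)
  e−x'=0.1393;  (l²−L²−(e−x')²−y'²−z²)/2L = -0.4050
  γ=atan2(-0.5920,0.1393)=-1.3397;  ψ=arccos(-0.6659)=2.2995;  θ3=γ+ψ≈0.9598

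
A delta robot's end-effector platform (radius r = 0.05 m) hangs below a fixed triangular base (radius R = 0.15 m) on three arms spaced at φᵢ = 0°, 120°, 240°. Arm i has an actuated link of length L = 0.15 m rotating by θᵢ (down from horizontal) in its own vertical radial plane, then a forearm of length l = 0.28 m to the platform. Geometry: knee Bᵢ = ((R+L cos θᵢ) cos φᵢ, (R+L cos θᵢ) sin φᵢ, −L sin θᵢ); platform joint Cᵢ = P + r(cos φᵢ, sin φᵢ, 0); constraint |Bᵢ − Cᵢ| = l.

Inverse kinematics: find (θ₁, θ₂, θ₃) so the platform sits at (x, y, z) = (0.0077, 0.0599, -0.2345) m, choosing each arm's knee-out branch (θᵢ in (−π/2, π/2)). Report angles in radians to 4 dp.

φ1=0.0° → target in arm frame (0.0077, 0.0599)
  A=0.0923, B=-0.2345, C=(l²−L²−A²−y'²−z²)/(2L)=-0.0373
  √(A²+B²)=0.2520;  θ1 = -1.1958+1.7195 ≈ 0.5236
arm 2 (φ=120.0°): x'=0.0480, y'=-0.0366
  A cos θ + B sin θ = C:  0.0520·cos θ + -0.2345·sin θ = -0.0104
  θ2 = atan2(B,A) + arccos(C/0.2402) = 0.2616
φ3=240.0° → target in arm frame (-0.0557, -0.0233)
  A=0.1557, B=-0.2345, C=(l²−L²−A²−y'²−z²)/(2L)=-0.0796
  θ3 = atan2(B,A) + arccos(C/0.2815) = 0.8729

θ₁ = 0.5236, θ₂ = 0.2616, θ₃ = 0.8729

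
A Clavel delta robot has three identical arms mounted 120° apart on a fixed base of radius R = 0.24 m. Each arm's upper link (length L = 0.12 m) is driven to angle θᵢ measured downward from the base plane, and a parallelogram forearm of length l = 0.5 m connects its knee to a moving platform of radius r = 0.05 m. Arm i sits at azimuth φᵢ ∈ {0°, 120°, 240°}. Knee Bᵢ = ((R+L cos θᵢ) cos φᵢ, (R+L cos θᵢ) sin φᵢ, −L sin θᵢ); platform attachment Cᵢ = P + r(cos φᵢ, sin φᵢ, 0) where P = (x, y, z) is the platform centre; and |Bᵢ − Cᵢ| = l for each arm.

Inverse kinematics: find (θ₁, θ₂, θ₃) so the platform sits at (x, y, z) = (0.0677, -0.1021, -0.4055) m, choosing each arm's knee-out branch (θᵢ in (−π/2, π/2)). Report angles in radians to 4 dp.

φ1=0.0° → target in arm frame (0.0677, -0.1021)
  e−x'=0.1223;  (l²−L²−(e−x')²−y'²−z²)/2L = 0.1908
  θ1 = atan2(B,A) + arccos(C/0.4235) = -0.1743
φ2=120.0° → target in arm frame (-0.1223, -0.0076)
  e−x'=0.3123;  (l²−L²−(e−x')²−y'²−z²)/2L = -0.1100
  θ2 = atan2(B,A) + arccos(C/0.5118) = 0.8729
arm 3 (φ=240.0°): x'=0.0546, y'=0.1097
  A cos θ + B sin θ = C:  0.1354·cos θ + -0.4055·sin θ = 0.1700
  θ3 = atan2(B,A) + arccos(C/0.4275) = -0.0866

θ₁ = -0.1743, θ₂ = 0.8729, θ₃ = -0.0866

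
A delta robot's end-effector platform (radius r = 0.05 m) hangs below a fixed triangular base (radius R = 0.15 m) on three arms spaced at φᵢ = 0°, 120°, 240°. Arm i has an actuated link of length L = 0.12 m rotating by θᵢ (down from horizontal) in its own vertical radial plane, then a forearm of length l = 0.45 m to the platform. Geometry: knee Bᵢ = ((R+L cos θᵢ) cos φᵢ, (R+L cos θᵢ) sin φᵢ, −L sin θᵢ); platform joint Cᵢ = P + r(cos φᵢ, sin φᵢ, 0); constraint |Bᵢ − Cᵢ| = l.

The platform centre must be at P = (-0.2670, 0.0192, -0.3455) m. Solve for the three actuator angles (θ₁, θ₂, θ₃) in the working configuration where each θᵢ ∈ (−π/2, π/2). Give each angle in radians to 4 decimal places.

φ1=0.0° → target in arm frame (-0.2670, 0.0192)
  e−x'=0.3670;  (l²−L²−(e−x')²−y'²−z²)/2L = -0.2764
  θ1 = atan2(B,A) + arccos(C/0.5040) = 1.3959
φ2=120.0° → target in arm frame (0.1501, 0.2216)
  e−x'=-0.0501;  (l²−L²−(e−x')²−y'²−z²)/2L = 0.0712
  θ2 = atan2(B,A) + arccos(C/0.3491) = -0.3496
rotate P by −φ3: (0.1169, -0.2408, -0.3455)
  A cos θ + B sin θ = C:  -0.0169·cos θ + -0.3455·sin θ = 0.0435
  θ3 = atan2(B,A) + arccos(C/0.3459) = -0.1750

θ₁ = 1.3959, θ₂ = -0.3496, θ₃ = -0.1750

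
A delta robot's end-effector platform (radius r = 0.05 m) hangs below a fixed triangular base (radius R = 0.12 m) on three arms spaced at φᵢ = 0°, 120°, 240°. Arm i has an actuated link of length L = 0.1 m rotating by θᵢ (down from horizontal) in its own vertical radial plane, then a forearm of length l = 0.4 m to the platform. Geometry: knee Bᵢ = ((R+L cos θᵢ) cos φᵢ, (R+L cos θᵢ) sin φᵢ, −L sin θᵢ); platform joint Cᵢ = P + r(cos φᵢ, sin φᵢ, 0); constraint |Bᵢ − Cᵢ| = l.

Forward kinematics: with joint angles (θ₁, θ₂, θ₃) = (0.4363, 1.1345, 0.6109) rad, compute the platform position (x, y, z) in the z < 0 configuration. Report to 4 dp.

(0.0743, -0.0803, -0.4245)

O1 = (0.1606·cos0.0°, 0.1606·sin0.0°, -0.0423) = (0.1606, 0.0000, -0.0423)
O2 = (0.1123·cos120.0°, 0.1123·sin120.0°, -0.0906) = (-0.0561, 0.0972, -0.0906)
O3 = (0.1519·cos240.0°, 0.1519·sin240.0°, -0.0574) = (-0.0760, -0.1316, -0.0574)
eliminate P² terms by subtracting sphere 1 from 2 and 3
[-0.4335 0.1944 -0.0967]·P = -0.0068;  [-0.4732 -0.2631 -0.0302]·P = -0.0012
det = 0.2061;  x = 0.0098+-0.1520z,  y = -0.0130+0.1586z
quadratic in z: (1.0483)z²+(0.1263)z+(-0.1353)=0, √Δ=0.7637 → z ∈ {-0.4245, 0.3040}; z = -0.4245 (taking z<0)
x = 0.0743, y = -0.0803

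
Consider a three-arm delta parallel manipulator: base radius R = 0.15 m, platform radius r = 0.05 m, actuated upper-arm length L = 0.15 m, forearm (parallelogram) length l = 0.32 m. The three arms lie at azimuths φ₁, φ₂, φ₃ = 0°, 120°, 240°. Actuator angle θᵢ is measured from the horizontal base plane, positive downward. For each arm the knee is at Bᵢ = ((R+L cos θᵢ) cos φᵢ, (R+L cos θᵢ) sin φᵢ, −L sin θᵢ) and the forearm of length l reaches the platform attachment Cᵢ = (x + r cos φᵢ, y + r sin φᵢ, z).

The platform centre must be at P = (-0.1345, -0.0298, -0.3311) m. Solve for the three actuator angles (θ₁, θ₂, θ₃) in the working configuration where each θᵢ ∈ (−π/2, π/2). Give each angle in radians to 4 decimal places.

φ1=0.0° → target in arm frame (-0.1345, -0.0298)
  A=0.2345, B=-0.3311, C=(l²−L²−A²−y'²−z²)/(2L)=-0.2854
  γ=atan2(-0.3311,0.2345)=-0.9546;  ψ=arccos(-0.7033)=2.3508;  θ1=γ+ψ≈1.3963
rotate P by −φ2: (0.0414, 0.1314, -0.3311)
  e−x'=0.0586;  (l²−L²−(e−x')²−y'²−z²)/2L = -0.1681
  γ=atan2(-0.3311,0.0586)=-1.3957;  ψ=arccos(-0.4998)=2.0942;  θ2=γ+ψ≈0.6984
φ3=240.0° → target in arm frame (0.0931, -0.1016)
  e−x'=0.0069;  (l²−L²−(e−x')²−y'²−z²)/2L = -0.1336
  γ=atan2(-0.3311,0.0069)=-1.5498;  ψ=arccos(-0.4036)=1.9862;  θ3=γ+ψ≈0.4364

θ₁ = 1.3963, θ₂ = 0.6984, θ₃ = 0.4364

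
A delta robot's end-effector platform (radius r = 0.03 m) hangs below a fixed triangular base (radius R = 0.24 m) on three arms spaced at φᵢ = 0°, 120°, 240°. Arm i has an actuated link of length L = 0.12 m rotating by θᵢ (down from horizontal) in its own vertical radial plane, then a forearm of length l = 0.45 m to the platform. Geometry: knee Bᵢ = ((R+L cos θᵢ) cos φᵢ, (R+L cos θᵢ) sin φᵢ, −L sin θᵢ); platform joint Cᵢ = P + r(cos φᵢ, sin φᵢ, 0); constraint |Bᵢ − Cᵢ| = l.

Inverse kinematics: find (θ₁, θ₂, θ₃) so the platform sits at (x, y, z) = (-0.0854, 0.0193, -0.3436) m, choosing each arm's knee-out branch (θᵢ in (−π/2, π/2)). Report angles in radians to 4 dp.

θ₁ = 0.8726, θ₂ = -0.0877, θ₃ = 0.1744

φ1=0.0° → target in arm frame (-0.0854, 0.0193)
  e−x'=0.2954;  (l²−L²−(e−x')²−y'²−z²)/2L = -0.0733
  γ=atan2(-0.3436,0.2954)=-0.8607;  ψ=arccos(-0.1618)=1.7333;  θ1=γ+ψ≈0.8726
arm 2 (φ=120.0°): x'=0.0594, y'=0.0643
  e−x'=0.1506;  (l²−L²−(e−x')²−y'²−z²)/2L = 0.1801
  γ=atan2(-0.3436,0.1506)=-1.1577;  ψ=arccos(0.4801)=1.0700;  θ2=γ+ψ≈-0.0877
arm 3 (φ=240.0°): x'=0.0260, y'=-0.0836
  e−x'=0.1840;  (l²−L²−(e−x')²−y'²−z²)/2L = 0.1216
  γ=atan2(-0.3436,0.1840)=-1.0791;  ψ=arccos(0.3120)=1.2535;  θ3=γ+ψ≈0.1744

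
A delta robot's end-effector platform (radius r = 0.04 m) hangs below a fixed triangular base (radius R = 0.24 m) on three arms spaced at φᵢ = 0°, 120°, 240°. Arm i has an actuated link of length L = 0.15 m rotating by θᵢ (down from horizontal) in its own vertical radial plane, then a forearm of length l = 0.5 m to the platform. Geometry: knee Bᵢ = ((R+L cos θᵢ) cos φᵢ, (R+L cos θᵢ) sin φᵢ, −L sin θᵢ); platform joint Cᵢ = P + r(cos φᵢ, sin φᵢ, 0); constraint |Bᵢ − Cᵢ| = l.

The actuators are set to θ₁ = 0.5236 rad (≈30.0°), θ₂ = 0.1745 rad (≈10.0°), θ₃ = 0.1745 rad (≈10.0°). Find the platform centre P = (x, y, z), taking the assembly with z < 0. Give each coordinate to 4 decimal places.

centre 1 = (0.3299·cos0.0°, 0.3299·sin0.0°, -0.0750) = (0.3299, 0.0000, -0.0750)
φ2=120.0°: virtual centre (-0.1739, 0.3011, -0.0260), radius l
arm 3 at φ=240.0°: ρ3 = 0.3477;  centre 3 = (-0.1739, -0.3011, -0.0260)
eliminate P² terms by subtracting sphere 1 from 2 and 3
linear system: -1.0075x+0.6023y = 0.0071−0.0979z; -1.0075x+-0.6023y = 0.0071−0.0979z
det = 1.2136;  x = -0.0071+0.0972z,  y = 0.0000+0.0000z
sphere 1 gives Az²+Bz+C=0 with A=1.0094, B=0.0845, C=-0.1308;  B²−4AC=0.5354;  roots -0.4043, 0.3206;  negative root z = -0.4043
x = -0.0464, y = 0.0000

(-0.0464, 0.0000, -0.4043)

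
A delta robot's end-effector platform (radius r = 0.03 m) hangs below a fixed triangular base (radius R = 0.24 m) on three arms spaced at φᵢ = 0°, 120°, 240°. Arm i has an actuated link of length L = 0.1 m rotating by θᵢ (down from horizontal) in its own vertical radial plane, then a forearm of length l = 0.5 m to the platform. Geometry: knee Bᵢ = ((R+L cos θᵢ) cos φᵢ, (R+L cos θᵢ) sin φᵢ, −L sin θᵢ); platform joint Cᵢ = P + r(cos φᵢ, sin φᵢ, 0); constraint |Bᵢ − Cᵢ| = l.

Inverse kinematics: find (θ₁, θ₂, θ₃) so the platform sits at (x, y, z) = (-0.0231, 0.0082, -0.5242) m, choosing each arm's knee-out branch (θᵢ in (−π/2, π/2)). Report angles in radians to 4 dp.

φ1=0.0° → target in arm frame (-0.0231, 0.0082)
  e−x'=0.2331;  (l²−L²−(e−x')²−y'²−z²)/2L = -0.4459
  √(A²+B²)=0.5737;  θ1 = -1.1524+2.4612 ≈ 1.3088
arm 2 (φ=120.0°): x'=0.0187, y'=0.0159
  A=0.1913, B=-0.5242, C=(l²−L²−A²−y'²−z²)/(2L)=-0.3583
  γ=atan2(-0.5242,0.1913)=-1.2208;  ψ=arccos(-0.6420)=2.2679;  θ2=γ+ψ≈1.0471
rotate P by −φ3: (0.0044, -0.0241, -0.5242)
  A cos θ + B sin θ = C:  0.2056·cos θ + -0.5242·sin θ = -0.3881
  √(A²+B²)=0.5631;  θ3 = -1.1971+2.3313 ≈ 1.1342

θ₁ = 1.3088, θ₂ = 1.0471, θ₃ = 1.1342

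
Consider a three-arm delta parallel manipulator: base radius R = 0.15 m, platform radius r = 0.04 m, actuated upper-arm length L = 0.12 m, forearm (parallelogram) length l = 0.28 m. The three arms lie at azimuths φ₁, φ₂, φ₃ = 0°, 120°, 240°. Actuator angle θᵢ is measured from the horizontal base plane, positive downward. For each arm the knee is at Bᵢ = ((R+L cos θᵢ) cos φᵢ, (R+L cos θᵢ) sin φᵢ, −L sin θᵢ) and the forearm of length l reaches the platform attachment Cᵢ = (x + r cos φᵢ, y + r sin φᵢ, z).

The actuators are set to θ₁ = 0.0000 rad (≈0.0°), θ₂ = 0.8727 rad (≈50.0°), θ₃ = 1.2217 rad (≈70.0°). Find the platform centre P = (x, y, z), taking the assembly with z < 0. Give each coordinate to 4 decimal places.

(0.1035, 0.0375, -0.2470)

φ1=0.0°: virtual centre (0.2300, 0.0000, 0.0000), radius l
arm 2 at φ=120.0°: e+L cos θ2 = 0.1871;  O2 = (-0.0936, 0.1621, -0.0919)
arm 3 at φ=240.0°: e+L cos θ3 = 0.1510;  O3 = (-0.0755, -0.1308, -0.1128)
|O₂|²−|O₁|² = -0.0094;  |O₃|²−|O₁|² = -0.0174
[-0.6471 0.3241 -0.1839]·P = -0.0094;  [-0.6110 -0.2616 -0.2255]·P = -0.0174
det = 0.3674;  x = 0.0220+-0.3299z,  y = 0.0149+-0.0915z
quadratic in z: (1.1172)z²+(0.1345)z+(-0.0349)=0, √Δ=0.4174 → z ∈ {-0.2470, 0.1266}; z = -0.2470 (taking z<0)
x = 0.1035, y = 0.0375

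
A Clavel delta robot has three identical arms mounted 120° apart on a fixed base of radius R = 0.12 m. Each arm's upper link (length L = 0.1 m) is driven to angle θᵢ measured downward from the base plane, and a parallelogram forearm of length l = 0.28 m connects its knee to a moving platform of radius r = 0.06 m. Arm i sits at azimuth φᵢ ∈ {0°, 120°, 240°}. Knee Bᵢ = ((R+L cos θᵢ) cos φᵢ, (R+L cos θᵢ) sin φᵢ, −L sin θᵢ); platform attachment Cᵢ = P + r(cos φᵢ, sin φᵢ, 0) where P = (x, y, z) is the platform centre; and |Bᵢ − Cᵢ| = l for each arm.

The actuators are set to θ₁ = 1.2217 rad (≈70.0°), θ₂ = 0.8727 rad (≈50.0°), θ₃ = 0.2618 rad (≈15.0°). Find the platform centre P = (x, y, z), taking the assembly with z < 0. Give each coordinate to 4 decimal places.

φ1=0.0°: virtual centre (0.0942, 0.0000, -0.0940), radius l
φ2=120.0°: virtual centre (-0.0621, 0.1076, -0.0766), radius l
arm 3 at φ=240.0°: ρ3 = 0.1566;  centre 3 = (-0.0783, -0.1356, -0.0259)
subtract pairs → two planes through P
linear system: -0.3127x+0.2153y = 0.0036−0.0347z; -0.3450x+-0.2712y = 0.0075−0.1362z
det = 0.1591;  x = -0.0163+0.2435z,  y = -0.0069+0.1924z
sphere 1 gives Az²+Bz+C=0 with A=1.0963, B=0.1315, C=-0.0573;  B²−4AC=0.2686;  roots -0.2964, 0.1764;  negative root z = -0.2964
x = -0.0884, y = -0.0639

(-0.0884, -0.0639, -0.2964)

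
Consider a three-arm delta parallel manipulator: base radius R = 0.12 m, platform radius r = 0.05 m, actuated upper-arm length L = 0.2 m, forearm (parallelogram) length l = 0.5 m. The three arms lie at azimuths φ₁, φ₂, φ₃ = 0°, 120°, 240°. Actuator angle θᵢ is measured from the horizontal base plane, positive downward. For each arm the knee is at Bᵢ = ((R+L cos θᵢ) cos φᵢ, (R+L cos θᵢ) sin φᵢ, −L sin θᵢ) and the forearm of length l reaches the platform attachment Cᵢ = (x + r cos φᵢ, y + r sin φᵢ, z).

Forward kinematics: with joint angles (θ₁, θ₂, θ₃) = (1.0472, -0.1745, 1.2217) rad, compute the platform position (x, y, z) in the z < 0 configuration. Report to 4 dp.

arm 1 at φ=0.0°: ρ1 = 0.1700;  O1 = (0.1700, 0.0000, -0.1732)
O2 = (0.2670·cos120.0°, 0.2670·sin120.0°, 0.0347) = (-0.1335, 0.2312, 0.0347)
arm 3 at φ=240.0°: ρ3 = 0.1384;  O3 = (-0.0692, -0.1199, -0.1879)
|O₂|²−|O₁|² = 0.0136;  |O₃|²−|O₁|² = -0.0044
[-0.6070 0.4624 0.4159]·P = 0.0136;  [-0.4784 -0.2397 -0.0295]·P = -0.0044
Cramer: x(z) = -0.0033+0.2347z;  y(z) = 0.0250-0.5913z
into |P−O₁|² = l²: 1.4047z² + 0.2355z + -0.1893 = 0;  Δ = 1.1193;  z = -0.4604 or 0.2928 → z<0 root = -0.4604
x = -0.1114, y = 0.2973

(-0.1114, 0.2973, -0.4604)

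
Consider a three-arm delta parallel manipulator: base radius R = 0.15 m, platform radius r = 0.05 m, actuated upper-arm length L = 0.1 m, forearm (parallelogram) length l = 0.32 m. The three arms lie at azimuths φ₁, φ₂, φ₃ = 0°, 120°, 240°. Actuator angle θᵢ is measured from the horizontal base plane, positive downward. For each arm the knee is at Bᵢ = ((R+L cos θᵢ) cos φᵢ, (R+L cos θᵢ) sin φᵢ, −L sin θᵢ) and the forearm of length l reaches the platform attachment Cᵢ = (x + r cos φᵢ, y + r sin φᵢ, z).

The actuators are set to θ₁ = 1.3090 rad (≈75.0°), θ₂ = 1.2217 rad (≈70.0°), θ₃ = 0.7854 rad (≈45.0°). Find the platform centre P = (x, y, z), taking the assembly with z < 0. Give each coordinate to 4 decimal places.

φ1=0.0°: virtual centre (0.1259, 0.0000, -0.0966), radius l
φ2=120.0°: virtual centre (-0.0671, 0.1162, -0.0940), radius l
S3 = (0.1707·cos240.0°, 0.1707·sin240.0°, -0.0707) = (-0.0854, -0.1478, -0.0707)
subtract pairs → two planes through P
plane₁₂: -0.3860x+0.2324y+0.0052z = 0.0017
det = 0.2123;  x = -0.0121+0.0640z,  y = -0.0130+0.0837z
sphere 1 gives Az²+Bz+C=0 with A=1.0111, B=0.1734, C=-0.0739;  B²−4AC=0.3287;  roots -0.3693, 0.1978;  negative root z = -0.3693
x = -0.0358, y = -0.0439

(-0.0358, -0.0439, -0.3693)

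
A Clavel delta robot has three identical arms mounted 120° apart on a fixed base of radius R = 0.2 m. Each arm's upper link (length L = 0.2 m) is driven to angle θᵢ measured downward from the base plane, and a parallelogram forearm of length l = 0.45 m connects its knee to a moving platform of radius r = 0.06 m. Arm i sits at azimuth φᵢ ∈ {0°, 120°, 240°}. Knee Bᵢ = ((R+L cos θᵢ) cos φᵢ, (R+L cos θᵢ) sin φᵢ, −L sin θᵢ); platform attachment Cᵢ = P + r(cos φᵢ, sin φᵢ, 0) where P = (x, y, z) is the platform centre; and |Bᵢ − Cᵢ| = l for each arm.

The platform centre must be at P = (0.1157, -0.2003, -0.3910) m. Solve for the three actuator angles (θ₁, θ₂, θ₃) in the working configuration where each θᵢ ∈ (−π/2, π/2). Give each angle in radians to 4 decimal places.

θ₁ = 0.2618, θ₂ = 1.3964, θ₃ = 0.2622

rotate P by −φ1: (0.1157, -0.2003, -0.3910)
  e−x'=0.0243;  (l²−L²−(e−x')²−y'²−z²)/2L = -0.0777
  γ=atan2(-0.3910,0.0243)=-1.5087;  ψ=arccos(-0.1984)=1.7705;  θ1=γ+ψ≈0.2618
rotate P by −φ2: (-0.2313, 0.0000, -0.3910)
  e−x'=0.3713;  (l²−L²−(e−x')²−y'²−z²)/2L = -0.3206
  √(A²+B²)=0.5392;  θ2 = -0.8112+2.2076 ≈ 1.3964
rotate P by −φ3: (0.1156, 0.2003, -0.3910)
  e−x'=0.0244;  (l²−L²−(e−x')²−y'²−z²)/2L = -0.0778
  √(A²+B²)=0.3918;  θ3 = -1.5085+1.7707 ≈ 0.2622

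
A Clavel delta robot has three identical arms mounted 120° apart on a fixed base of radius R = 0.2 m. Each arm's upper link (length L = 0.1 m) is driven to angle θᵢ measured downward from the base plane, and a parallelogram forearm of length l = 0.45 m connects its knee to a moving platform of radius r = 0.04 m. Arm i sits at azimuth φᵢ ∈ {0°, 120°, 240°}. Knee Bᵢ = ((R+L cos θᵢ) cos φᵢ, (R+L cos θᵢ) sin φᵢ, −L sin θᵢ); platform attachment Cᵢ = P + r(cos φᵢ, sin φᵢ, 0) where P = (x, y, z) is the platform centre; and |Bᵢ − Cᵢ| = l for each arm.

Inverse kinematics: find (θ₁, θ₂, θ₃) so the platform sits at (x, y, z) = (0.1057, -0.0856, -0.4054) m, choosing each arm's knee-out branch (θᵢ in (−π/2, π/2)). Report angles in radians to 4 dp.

θ₁ = -0.0871, θ₂ = 1.2220, θ₃ = 0.4365

rotate P by −φ1: (0.1057, -0.0856, -0.4054)
  e−x'=0.0543;  (l²−L²−(e−x')²−y'²−z²)/2L = 0.0894
  √(A²+B²)=0.4090;  θ1 = -1.4376+1.3505 ≈ -0.0871
rotate P by −φ2: (-0.1270, -0.0487, -0.4054)
  e−x'=0.2870;  (l²−L²−(e−x')²−y'²−z²)/2L = -0.2829
  θ2 = atan2(B,A) + arccos(C/0.4967) = 1.2220
rotate P by −φ3: (0.0213, 0.1343, -0.4054)
  e−x'=0.1387;  (l²−L²−(e−x')²−y'²−z²)/2L = -0.0457
  √(A²+B²)=0.4285;  θ3 = -1.2411+1.6776 ≈ 0.4365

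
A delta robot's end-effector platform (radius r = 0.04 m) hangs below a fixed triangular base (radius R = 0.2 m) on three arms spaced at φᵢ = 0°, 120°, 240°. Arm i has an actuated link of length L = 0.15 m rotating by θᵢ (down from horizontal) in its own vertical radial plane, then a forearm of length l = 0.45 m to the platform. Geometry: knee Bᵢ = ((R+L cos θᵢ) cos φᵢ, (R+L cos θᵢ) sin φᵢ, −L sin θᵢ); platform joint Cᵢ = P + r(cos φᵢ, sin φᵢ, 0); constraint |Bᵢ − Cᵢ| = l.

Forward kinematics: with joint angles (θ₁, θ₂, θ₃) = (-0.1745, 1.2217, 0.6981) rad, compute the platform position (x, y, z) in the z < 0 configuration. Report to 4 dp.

(0.1613, -0.0778, -0.3923)

S1 = (0.3077·cos0.0°, 0.3077·sin0.0°, 0.0260) = (0.3077, 0.0000, 0.0260)
S2 = (0.2113·cos120.0°, 0.2113·sin120.0°, -0.1410) = (-0.1057, 0.1830, -0.1410)
arm 3 at φ=240.0°: e+L cos θ3 = 0.2749;  S3 = (-0.1375, -0.2381, -0.0964)
eliminate P² terms by subtracting sphere 1 from 2 and 3
plane₁₂: -0.8268x+0.3660y+-0.3340z = -0.0309
Cramer: x(z) = 0.0258-0.3456z;  y(z) = -0.0261+0.1319z
into |P−S₁|² = l²: 1.1368z² + 0.1359z + -0.1216 = 0;  Δ = 0.5716;  z = -0.3923 or 0.2727 → z<0 root = -0.3923
x = 0.1613, y = -0.0778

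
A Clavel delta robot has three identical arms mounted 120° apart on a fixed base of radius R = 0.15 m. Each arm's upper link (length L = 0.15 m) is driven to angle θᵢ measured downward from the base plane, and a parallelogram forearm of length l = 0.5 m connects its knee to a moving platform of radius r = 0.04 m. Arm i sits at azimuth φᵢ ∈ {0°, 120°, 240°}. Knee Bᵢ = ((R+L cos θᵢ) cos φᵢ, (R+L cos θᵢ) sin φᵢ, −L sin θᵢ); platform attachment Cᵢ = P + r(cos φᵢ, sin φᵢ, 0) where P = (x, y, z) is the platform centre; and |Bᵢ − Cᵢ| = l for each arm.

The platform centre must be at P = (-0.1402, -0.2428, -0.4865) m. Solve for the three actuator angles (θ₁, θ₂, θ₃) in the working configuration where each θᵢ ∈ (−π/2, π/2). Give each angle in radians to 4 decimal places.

θ₁ = 1.3966, θ₂ = 1.3965, θ₃ = -0.0872

φ1=0.0° → target in arm frame (-0.1402, -0.2428)
  e−x'=0.2502;  (l²−L²−(e−x')²−y'²−z²)/2L = -0.4358
  γ=atan2(-0.4865,0.2502)=-1.0958;  ψ=arccos(-0.7966)=2.4924;  θ1=γ+ψ≈1.3966
rotate P by −φ2: (-0.1402, 0.2428, -0.4865)
  A cos θ + B sin θ = C:  0.2502·cos θ + -0.4865·sin θ = -0.4358
  √(A²+B²)=0.5471;  θ2 = -1.0958+2.4924 ≈ 1.3965
rotate P by −φ3: (0.2804, 0.0000, -0.4865)
  A=-0.1704, B=-0.4865, C=(l²−L²−A²−y'²−z²)/(2L)=-0.1274
  γ=atan2(-0.4865,-0.1704)=-1.9076;  ψ=arccos(-0.2471)=1.8205;  θ3=γ+ψ≈-0.0872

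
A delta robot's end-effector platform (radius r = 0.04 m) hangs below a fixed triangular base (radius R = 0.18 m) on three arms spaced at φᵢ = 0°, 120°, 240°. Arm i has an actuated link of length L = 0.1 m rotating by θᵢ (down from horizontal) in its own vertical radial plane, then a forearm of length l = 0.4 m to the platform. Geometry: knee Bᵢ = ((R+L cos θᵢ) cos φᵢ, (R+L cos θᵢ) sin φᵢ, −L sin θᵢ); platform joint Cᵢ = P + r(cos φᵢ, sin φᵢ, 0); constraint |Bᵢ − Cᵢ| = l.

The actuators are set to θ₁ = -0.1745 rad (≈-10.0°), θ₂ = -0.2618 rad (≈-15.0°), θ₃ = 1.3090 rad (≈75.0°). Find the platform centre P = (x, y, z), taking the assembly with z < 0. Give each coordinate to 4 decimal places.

(0.0782, 0.1480, -0.3179)

arm 1 at φ=0.0°: e+L cos θ1 = 0.2385;  centre 1 = (0.2385, 0.0000, 0.0174)
centre 2 = (0.2366·cos120.0°, 0.2366·sin120.0°, 0.0259) = (-0.1183, 0.2049, 0.0259)
φ3=240.0°: virtual centre (-0.0829, -0.1437, -0.0966), radius l
subtract pairs → two planes through P
linear system: -0.7136x+0.4098y = -0.0005−0.0170z; -0.6428x+-0.2873y = -0.0203−-0.2279z
Cramer: x(z) = 0.0181-0.1889z;  y(z) = 0.0302-0.3705z
quadratic in z: (1.1730)z²+(0.0261)z+(-0.1102)=0, √Δ=0.7196 → z ∈ {-0.3179, 0.2956}; z = -0.3179 (taking z<0)
x = 0.0782, y = 0.1480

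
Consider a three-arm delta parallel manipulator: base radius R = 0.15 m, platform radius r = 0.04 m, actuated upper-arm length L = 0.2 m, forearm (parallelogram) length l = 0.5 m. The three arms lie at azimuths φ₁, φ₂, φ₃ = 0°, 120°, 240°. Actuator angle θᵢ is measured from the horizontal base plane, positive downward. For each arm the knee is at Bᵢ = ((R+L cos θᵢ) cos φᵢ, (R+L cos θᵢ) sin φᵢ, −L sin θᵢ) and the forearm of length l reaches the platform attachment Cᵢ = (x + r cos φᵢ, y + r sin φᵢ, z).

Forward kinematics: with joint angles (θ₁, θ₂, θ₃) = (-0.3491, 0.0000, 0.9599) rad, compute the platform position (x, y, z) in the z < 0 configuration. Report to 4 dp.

(0.1545, 0.1689, -0.3798)

φ1=0.0°: virtual centre (0.2979, 0.0000, 0.0684), radius l
arm 2 at φ=120.0°: ρ2 = 0.3100;  S2 = (-0.1550, 0.2685, 0.0000)
S3 = (0.2247·cos240.0°, 0.2247·sin240.0°, -0.1638) = (-0.1124, -0.1946, -0.1638)
|S₂|²−|S₁|² = 0.0027;  |S₃|²−|S₁|² = -0.0161
[-0.9059 0.5369 -0.1368]·P = 0.0027;  [-0.8206 -0.3892 -0.4645]·P = -0.0161
det = 0.7932;  x = 0.0096+-0.3816z,  y = 0.0211+-0.3889z
into |P−S₁|² = l²: 1.2968z² + 0.0668z + -0.1617 = 0;  Δ = 0.8434;  z = -0.3798 or 0.3283 → z<0 root = -0.3798
x = 0.1545, y = 0.1689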